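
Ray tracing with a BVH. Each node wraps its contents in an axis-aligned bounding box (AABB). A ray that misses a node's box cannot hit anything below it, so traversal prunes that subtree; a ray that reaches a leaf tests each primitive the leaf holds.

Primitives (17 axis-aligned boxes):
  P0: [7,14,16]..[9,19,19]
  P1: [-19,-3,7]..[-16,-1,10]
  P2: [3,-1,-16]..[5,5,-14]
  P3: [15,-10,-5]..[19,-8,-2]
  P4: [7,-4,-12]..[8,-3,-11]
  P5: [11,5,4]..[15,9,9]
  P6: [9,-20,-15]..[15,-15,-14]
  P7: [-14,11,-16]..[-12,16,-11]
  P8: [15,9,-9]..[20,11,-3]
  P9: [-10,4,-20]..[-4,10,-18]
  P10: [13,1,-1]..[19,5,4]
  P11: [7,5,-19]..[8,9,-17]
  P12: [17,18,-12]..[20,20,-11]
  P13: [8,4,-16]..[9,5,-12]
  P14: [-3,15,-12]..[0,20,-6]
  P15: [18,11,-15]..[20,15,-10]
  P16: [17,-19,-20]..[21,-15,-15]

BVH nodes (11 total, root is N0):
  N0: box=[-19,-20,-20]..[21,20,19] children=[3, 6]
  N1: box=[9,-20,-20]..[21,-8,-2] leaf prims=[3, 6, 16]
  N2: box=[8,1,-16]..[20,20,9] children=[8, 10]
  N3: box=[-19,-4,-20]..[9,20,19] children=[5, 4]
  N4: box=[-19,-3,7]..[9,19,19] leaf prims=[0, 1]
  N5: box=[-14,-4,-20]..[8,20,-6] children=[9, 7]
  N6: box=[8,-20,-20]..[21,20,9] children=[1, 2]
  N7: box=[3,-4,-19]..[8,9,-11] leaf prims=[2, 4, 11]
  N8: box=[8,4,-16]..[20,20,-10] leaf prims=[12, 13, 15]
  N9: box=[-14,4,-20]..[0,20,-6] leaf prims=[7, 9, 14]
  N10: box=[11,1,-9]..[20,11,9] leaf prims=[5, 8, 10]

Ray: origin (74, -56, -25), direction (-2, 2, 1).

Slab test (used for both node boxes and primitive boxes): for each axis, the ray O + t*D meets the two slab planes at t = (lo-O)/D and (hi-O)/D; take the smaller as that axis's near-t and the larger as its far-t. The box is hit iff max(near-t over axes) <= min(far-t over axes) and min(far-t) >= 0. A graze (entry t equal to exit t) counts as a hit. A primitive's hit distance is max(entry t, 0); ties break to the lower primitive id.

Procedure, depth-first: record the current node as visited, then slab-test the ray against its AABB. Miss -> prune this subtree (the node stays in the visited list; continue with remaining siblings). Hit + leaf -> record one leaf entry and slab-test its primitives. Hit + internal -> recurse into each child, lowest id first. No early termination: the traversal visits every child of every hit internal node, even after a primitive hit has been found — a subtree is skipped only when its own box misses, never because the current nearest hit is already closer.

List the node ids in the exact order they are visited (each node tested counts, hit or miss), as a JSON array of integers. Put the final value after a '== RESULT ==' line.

Traverse from the root:
N0 x:[53/2,93/2] y:[18,38] z:[5,44] -> hit [53/2,38], descend [3, 6]
  N3 x:[65/2,93/2] y:[26,38] z:[5,44] -> hit [65/2,38], descend [4, 5]
    N4 x:[65/2,93/2] y:[53/2,75/2] z:[32,44] -> hit [65/2,75/2] leaf, test {P0(miss), P1(miss)}
    N5 x:[33,44] y:[26,38] z:[5,19] -> miss, prune
  N6 x:[53/2,33] y:[18,38] z:[5,34] -> hit [53/2,33], descend [1, 2]
    N1 x:[53/2,65/2] y:[18,24] z:[5,23] -> miss, prune
    N2 x:[27,33] y:[57/2,38] z:[9,34] -> hit [57/2,33], descend [8, 10]
      N8 x:[27,33] y:[30,38] z:[9,15] -> miss, prune
      N10 x:[27,63/2] y:[57/2,67/2] z:[16,34] -> hit [57/2,63/2] leaf, test {P5@t=61/2, P8(miss), P10@t=57/2}

9 AABB tests over nodes [0, 3, 4, 5, 6, 1, 2, 8, 10]; 2 leaves entered; closest P10.

== RESULT ==
[0, 3, 4, 5, 6, 1, 2, 8, 10]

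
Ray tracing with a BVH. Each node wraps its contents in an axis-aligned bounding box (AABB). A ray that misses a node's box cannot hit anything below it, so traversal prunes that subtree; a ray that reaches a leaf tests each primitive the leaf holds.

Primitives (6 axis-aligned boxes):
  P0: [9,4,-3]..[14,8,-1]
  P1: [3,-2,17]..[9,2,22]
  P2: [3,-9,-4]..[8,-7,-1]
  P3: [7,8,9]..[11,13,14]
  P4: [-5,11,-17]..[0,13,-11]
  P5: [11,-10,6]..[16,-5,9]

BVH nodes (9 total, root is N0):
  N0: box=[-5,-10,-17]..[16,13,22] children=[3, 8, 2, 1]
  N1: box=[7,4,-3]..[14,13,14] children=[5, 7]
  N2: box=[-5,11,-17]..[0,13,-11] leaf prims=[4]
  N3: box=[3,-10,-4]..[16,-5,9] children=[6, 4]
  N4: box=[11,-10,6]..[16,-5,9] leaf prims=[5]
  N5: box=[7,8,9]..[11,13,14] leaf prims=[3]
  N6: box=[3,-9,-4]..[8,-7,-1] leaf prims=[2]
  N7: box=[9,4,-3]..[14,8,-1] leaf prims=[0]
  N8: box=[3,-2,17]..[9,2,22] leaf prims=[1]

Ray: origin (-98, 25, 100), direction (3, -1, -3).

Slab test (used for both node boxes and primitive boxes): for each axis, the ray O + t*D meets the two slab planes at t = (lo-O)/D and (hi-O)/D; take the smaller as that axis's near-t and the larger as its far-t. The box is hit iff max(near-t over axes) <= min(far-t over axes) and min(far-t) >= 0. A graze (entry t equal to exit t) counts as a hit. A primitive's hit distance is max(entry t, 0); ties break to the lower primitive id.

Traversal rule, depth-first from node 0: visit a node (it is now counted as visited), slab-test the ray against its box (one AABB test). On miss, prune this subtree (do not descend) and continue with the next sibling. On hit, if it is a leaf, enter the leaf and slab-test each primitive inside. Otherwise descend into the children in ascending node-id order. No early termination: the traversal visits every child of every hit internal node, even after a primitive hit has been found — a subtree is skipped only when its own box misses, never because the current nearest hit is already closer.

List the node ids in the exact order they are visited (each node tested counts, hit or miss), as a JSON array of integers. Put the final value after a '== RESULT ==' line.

Traverse from the root:
N0 x:[31,38] y:[12,35] z:[26,39] -> hit [31,35], descend [1, 2, 3, 8]
  N1 x:[35,112/3] y:[12,21] z:[86/3,103/3] -> miss, prune
  N2 x:[31,98/3] y:[12,14] z:[37,39] -> miss, prune
  N3 x:[101/3,38] y:[30,35] z:[91/3,104/3] -> hit [101/3,104/3], descend [4, 6]
    N4 x:[109/3,38] y:[30,35] z:[91/3,94/3] -> miss, prune
    N6 x:[101/3,106/3] y:[32,34] z:[101/3,104/3] -> hit [101/3,34] leaf, test {P2@t=101/3}
  N8 x:[101/3,107/3] y:[23,27] z:[26,83/3] -> miss, prune

Summary -> nodes [0, 1, 2, 3, 4, 6, 8]; box-tests=7; leaf-entries=1; first=P2

== RESULT ==
[0, 1, 2, 3, 4, 6, 8]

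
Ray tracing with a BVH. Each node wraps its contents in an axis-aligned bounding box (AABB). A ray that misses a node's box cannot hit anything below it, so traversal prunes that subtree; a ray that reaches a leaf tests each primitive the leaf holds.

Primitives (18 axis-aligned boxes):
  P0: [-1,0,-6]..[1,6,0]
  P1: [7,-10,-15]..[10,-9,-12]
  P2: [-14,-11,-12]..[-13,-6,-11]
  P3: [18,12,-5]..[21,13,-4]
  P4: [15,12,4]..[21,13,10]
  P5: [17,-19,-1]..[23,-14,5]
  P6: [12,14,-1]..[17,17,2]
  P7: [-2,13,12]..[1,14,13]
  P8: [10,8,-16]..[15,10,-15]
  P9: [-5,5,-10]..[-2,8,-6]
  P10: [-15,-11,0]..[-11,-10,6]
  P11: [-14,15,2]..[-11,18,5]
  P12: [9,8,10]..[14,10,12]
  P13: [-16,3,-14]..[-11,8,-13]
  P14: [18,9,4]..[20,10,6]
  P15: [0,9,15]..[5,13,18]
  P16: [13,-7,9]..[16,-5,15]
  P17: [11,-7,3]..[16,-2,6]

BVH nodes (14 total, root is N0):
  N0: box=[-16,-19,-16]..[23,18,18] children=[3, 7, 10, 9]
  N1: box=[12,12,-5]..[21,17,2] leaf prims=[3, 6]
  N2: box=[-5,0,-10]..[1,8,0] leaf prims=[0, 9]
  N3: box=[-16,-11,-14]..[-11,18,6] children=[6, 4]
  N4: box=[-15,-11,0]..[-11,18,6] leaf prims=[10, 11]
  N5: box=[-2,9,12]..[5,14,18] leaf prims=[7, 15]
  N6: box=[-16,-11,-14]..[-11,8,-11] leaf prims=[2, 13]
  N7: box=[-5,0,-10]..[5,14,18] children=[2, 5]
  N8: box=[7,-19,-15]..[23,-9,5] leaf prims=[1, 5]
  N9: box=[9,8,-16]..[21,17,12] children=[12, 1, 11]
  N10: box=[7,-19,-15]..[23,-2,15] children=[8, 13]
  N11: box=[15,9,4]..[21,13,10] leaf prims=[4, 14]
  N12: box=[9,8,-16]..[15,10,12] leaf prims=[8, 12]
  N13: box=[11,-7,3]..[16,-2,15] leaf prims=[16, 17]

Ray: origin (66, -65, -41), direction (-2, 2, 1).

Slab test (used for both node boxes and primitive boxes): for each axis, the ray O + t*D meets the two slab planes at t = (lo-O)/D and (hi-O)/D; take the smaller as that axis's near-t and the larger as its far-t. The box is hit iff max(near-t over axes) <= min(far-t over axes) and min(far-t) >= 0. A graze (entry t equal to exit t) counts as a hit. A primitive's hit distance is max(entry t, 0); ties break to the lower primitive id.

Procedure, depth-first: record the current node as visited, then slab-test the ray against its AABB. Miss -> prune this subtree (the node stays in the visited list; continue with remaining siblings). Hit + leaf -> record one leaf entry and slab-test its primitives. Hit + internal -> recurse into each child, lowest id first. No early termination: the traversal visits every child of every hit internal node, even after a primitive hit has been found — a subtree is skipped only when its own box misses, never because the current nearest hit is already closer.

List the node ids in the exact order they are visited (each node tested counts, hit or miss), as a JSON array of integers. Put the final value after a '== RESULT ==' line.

Walk:
N0 x:[43/2,41] y:[23,83/2] z:[25,59] -> hit [25,41], descend [3, 7, 9, 10]
  N3 x:[77/2,41] y:[27,83/2] z:[27,47] -> hit [77/2,41], descend [4, 6]
    N4 x:[77/2,81/2] y:[27,83/2] z:[41,47] -> miss, prune
    N6 x:[77/2,41] y:[27,73/2] z:[27,30] -> miss, prune
  N7 x:[61/2,71/2] y:[65/2,79/2] z:[31,59] -> hit [65/2,71/2], descend [2, 5]
    N2 x:[65/2,71/2] y:[65/2,73/2] z:[31,41] -> hit [65/2,71/2] leaf, test {P0(miss), P9@t=35}
    N5 x:[61/2,34] y:[37,79/2] z:[53,59] -> miss, prune
  N9 x:[45/2,57/2] y:[73/2,41] z:[25,53] -> miss, prune
  N10 x:[43/2,59/2] y:[23,63/2] z:[26,56] -> hit [26,59/2], descend [8, 13]
    N8 x:[43/2,59/2] y:[23,28] z:[26,46] -> hit [26,28] leaf, test {P1@t=28, P5(miss)}
    N13 x:[25,55/2] y:[29,63/2] z:[44,56] -> miss, prune

order=[0, 3, 4, 6, 7, 2, 5, 9, 10, 8, 13]  |boxes|=11  |leaves|=2  hit=P1

== RESULT ==
[0, 3, 4, 6, 7, 2, 5, 9, 10, 8, 13]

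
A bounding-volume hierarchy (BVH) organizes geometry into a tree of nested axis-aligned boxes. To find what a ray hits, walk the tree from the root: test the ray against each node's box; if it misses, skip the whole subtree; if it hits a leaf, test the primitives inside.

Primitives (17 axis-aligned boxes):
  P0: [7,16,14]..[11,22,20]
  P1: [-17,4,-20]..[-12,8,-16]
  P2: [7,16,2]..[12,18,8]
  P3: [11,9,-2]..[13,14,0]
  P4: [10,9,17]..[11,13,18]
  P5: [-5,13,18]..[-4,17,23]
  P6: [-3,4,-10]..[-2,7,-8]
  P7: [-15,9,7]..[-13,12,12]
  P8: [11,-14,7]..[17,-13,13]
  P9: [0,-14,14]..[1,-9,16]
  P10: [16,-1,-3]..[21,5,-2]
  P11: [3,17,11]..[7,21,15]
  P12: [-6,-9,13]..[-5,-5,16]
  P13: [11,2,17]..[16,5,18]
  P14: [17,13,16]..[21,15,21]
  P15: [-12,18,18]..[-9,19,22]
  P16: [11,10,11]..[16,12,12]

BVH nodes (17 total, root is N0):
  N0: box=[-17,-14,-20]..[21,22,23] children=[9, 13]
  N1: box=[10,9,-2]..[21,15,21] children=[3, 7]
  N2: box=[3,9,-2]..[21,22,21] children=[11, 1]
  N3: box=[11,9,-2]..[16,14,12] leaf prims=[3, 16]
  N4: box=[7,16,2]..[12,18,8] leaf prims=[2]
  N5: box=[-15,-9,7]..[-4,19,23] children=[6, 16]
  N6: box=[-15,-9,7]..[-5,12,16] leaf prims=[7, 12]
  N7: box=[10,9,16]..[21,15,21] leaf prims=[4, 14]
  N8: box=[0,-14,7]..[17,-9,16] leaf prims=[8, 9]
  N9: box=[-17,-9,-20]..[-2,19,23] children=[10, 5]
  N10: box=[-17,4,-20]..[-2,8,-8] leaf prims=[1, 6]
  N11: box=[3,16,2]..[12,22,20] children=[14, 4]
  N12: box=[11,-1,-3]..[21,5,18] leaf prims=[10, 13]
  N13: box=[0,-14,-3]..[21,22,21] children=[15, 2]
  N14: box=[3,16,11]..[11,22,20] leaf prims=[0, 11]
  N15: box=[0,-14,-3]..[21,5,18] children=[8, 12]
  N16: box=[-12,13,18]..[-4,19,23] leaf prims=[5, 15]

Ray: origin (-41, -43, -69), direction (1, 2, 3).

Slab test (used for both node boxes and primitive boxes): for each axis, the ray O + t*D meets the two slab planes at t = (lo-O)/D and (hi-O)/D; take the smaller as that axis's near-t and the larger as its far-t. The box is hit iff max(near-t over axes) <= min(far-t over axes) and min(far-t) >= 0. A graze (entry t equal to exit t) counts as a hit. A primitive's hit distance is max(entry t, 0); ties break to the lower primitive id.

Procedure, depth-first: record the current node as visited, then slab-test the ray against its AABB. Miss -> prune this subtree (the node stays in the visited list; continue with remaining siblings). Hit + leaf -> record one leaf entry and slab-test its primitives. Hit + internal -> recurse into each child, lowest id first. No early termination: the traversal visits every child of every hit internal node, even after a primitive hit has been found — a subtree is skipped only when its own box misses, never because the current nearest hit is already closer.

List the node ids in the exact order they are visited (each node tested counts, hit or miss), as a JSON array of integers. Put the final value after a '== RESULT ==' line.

Trace the traversal:
N0 x:[24,62] y:[29/2,65/2] z:[49/3,92/3] -> hit [24,92/3], descend [9, 13]
  N9 x:[24,39] y:[17,31] z:[49/3,92/3] -> hit [24,92/3], descend [5, 10]
    N5 x:[26,37] y:[17,31] z:[76/3,92/3] -> hit [26,92/3], descend [6, 16]
      N6 x:[26,36] y:[17,55/2] z:[76/3,85/3] -> hit [26,55/2] leaf, test {P7@t=26, P12(miss)}
      N16 x:[29,37] y:[28,31] z:[29,92/3] -> hit [29,92/3] leaf, test {P5(miss), P15(miss)}
    N10 x:[24,39] y:[47/2,51/2] z:[49/3,61/3] -> miss, prune
  N13 x:[41,62] y:[29/2,65/2] z:[22,30] -> miss, prune

7 AABB tests over nodes [0, 9, 5, 6, 16, 10, 13]; 2 leaves entered; closest P7.

== RESULT ==
[0, 9, 5, 6, 16, 10, 13]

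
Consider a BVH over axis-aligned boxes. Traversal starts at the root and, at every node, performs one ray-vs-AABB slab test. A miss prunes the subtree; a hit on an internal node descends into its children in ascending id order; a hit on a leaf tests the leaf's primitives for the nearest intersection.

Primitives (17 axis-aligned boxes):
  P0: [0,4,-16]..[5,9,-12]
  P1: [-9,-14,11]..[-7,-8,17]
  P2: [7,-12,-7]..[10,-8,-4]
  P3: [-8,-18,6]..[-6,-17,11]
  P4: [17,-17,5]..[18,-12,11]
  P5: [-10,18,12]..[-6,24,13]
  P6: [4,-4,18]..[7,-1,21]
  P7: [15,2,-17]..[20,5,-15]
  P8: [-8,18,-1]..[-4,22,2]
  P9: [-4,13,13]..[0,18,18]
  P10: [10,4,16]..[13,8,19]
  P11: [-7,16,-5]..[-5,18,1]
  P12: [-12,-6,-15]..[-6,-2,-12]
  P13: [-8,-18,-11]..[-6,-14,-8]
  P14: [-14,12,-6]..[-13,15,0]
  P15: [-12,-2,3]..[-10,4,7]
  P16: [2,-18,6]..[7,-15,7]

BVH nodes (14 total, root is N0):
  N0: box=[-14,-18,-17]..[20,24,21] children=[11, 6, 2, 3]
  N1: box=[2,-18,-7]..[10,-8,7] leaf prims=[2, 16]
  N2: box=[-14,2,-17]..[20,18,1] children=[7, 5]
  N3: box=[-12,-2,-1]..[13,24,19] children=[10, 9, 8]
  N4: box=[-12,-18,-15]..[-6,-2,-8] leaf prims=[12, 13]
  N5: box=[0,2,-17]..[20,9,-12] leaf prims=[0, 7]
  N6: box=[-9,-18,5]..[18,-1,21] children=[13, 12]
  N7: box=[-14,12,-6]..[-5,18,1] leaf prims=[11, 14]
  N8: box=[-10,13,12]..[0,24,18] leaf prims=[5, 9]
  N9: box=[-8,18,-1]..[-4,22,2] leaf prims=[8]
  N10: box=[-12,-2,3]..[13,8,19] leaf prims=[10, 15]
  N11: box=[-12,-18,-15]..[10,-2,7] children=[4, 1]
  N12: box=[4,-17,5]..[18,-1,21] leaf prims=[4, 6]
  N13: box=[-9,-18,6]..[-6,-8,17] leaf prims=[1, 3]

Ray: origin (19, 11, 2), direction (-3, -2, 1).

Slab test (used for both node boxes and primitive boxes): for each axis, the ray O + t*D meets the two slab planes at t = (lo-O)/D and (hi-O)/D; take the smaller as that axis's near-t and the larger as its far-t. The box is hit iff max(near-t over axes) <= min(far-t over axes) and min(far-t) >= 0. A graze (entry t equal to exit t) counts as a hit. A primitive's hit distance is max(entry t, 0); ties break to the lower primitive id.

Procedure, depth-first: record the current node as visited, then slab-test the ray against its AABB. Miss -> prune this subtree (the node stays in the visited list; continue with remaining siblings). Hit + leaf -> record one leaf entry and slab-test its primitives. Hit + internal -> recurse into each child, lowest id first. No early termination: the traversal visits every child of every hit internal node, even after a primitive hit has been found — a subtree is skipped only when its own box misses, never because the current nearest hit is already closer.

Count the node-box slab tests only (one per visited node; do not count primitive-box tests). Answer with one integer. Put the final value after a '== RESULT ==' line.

Trace the traversal:
N0 x:[-1/3,11] y:[-13/2,29/2] z:[-19,19] -> hit [-1/3,11], descend [2, 3, 6, 11]
  N2 x:[-1/3,11] y:[-7/2,9/2] z:[-19,-1] -> miss, prune
  N3 x:[2,31/3] y:[-13/2,13/2] z:[-3,17] -> hit [2,13/2], descend [8, 9, 10]
    N8 x:[19/3,29/3] y:[-13/2,-1] z:[10,16] -> miss, prune
    N9 x:[23/3,9] y:[-11/2,-7/2] z:[-3,0] -> miss, prune
    N10 x:[2,31/3] y:[3/2,13/2] z:[1,17] -> hit [2,13/2] leaf, test {P10(miss), P15(miss)}
  N6 x:[1/3,28/3] y:[6,29/2] z:[3,19] -> hit [6,28/3], descend [12, 13]
    N12 x:[1/3,5] y:[6,14] z:[3,19] -> miss, prune
    N13 x:[25/3,28/3] y:[19/2,29/2] z:[4,15] -> miss, prune
  N11 x:[3,31/3] y:[13/2,29/2] z:[-17,5] -> miss, prune

Summary -> nodes [0, 2, 3, 8, 9, 10, 6, 12, 13, 11]; box-tests=10; leaf-entries=1; first=miss

== RESULT ==
10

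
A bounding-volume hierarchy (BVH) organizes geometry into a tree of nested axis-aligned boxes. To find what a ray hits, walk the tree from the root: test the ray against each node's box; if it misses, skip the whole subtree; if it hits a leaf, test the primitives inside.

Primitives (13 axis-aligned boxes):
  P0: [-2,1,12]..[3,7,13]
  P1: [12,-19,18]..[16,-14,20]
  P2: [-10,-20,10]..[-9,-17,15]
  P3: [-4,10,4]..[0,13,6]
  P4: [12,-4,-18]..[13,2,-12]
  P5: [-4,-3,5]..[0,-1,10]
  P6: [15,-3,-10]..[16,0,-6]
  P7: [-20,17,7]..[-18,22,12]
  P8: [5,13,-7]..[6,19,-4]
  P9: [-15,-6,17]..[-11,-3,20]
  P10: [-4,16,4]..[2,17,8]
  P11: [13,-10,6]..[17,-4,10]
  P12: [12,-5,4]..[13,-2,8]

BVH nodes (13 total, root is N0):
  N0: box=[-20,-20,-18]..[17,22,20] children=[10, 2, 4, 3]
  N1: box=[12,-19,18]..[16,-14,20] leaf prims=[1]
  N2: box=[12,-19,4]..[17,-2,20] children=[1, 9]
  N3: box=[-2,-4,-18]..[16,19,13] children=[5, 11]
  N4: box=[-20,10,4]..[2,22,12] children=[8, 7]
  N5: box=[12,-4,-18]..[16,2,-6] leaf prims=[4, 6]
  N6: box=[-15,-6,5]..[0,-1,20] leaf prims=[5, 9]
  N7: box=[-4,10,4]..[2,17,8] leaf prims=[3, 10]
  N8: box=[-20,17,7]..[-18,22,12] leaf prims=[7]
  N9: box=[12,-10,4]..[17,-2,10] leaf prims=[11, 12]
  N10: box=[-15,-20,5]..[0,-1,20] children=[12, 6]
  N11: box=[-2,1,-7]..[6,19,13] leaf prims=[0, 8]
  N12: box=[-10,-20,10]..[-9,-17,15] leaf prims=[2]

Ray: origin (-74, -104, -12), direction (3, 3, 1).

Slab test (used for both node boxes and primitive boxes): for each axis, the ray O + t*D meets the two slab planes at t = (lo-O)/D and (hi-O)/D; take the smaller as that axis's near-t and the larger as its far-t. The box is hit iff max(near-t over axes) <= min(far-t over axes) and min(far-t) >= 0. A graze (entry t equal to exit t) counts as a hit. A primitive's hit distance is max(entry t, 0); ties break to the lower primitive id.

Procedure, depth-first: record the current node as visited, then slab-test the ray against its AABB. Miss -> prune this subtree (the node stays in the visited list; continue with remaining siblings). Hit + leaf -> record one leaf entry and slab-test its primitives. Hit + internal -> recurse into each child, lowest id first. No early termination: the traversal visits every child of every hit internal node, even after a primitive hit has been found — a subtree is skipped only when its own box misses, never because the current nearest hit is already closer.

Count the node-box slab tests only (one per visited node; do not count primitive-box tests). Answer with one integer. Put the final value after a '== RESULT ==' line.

Traverse from the root:
N0 x:[18,91/3] y:[28,42] z:[-6,32] -> hit [28,91/3], descend [2, 3, 4, 10]
  N2 x:[86/3,91/3] y:[85/3,34] z:[16,32] -> hit [86/3,91/3], descend [1, 9]
    N1 x:[86/3,30] y:[85/3,30] z:[30,32] -> hit [30,30] leaf, test {P1@t=30}
    N9 x:[86/3,91/3] y:[94/3,34] z:[16,22] -> miss, prune
  N3 x:[24,30] y:[100/3,41] z:[-6,25] -> miss, prune
  N4 x:[18,76/3] y:[38,42] z:[16,24] -> miss, prune
  N10 x:[59/3,74/3] y:[28,103/3] z:[17,32] -> miss, prune

Summary -> nodes [0, 2, 1, 9, 3, 4, 10]; box-tests=7; leaf-entries=1; first=P1

== RESULT ==
7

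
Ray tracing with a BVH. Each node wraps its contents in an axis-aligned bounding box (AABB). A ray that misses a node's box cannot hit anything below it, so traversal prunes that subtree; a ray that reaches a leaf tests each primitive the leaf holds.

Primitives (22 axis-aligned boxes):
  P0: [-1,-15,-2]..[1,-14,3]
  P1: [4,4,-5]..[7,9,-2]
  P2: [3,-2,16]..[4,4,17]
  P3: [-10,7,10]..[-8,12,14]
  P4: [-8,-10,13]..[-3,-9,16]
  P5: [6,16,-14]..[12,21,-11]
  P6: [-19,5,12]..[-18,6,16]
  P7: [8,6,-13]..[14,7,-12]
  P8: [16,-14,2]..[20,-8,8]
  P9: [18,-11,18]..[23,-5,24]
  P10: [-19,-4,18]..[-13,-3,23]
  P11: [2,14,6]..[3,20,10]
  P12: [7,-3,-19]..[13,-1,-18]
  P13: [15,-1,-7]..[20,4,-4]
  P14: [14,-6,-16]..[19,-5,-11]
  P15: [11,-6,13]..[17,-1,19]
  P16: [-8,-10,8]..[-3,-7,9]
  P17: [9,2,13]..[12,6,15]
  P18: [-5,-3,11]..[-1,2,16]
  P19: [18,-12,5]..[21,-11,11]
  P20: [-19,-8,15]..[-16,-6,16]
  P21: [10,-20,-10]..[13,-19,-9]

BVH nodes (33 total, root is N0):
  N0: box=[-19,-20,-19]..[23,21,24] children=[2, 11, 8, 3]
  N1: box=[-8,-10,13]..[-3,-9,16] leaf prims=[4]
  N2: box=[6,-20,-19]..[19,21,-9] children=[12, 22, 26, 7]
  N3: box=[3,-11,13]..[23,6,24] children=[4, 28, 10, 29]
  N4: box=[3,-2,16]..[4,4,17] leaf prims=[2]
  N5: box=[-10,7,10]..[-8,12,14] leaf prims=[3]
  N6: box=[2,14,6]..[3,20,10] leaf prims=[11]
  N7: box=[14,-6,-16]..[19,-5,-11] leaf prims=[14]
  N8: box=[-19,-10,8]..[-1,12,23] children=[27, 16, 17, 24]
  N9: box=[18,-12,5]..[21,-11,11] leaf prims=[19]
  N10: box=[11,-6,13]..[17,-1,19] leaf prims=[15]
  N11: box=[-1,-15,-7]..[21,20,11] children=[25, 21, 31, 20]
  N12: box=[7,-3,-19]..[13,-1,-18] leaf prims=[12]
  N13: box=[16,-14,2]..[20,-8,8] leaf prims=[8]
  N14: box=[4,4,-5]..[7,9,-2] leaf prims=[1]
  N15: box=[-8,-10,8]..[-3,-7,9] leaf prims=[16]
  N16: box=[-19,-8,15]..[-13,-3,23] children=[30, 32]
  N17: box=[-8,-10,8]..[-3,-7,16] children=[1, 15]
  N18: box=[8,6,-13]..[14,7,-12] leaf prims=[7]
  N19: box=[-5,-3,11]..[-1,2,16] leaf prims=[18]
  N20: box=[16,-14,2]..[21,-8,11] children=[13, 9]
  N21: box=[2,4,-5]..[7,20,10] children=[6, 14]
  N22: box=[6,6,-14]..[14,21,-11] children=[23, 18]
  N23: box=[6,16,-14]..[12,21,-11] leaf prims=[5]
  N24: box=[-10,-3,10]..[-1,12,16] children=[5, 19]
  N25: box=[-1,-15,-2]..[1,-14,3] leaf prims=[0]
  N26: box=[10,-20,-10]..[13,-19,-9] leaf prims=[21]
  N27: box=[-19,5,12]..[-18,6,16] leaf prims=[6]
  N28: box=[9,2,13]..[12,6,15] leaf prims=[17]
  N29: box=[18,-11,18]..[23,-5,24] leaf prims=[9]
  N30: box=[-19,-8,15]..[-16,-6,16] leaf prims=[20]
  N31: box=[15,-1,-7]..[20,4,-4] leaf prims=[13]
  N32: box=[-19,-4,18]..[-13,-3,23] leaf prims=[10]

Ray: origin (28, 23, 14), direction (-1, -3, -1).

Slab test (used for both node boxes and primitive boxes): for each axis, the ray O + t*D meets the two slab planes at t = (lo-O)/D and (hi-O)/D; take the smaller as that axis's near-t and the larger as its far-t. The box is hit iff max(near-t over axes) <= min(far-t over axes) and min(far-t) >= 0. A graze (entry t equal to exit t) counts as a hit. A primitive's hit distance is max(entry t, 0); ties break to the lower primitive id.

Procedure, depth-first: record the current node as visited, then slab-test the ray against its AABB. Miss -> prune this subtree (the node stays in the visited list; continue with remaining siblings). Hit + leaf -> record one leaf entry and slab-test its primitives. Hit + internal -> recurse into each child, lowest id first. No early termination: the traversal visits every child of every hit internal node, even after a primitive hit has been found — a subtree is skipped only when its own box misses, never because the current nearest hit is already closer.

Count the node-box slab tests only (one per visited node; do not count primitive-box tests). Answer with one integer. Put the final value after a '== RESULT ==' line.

Walk:
N0 x:[5,47] y:[2/3,43/3] z:[-10,33] -> hit [5,43/3], descend [2, 3, 8, 11]
  N2 x:[9,22] y:[2/3,43/3] z:[23,33] -> miss, prune
  N3 x:[5,25] y:[17/3,34/3] z:[-10,1] -> miss, prune
  N8 x:[29,47] y:[11/3,11] z:[-9,6] -> miss, prune
  N11 x:[7,29] y:[1,38/3] z:[3,21] -> hit [7,38/3], descend [20, 21, 25, 31]
    N20 x:[7,12] y:[31/3,37/3] z:[3,12] -> hit [31/3,12], descend [9, 13]
      N9 x:[7,10] y:[34/3,35/3] z:[3,9] -> miss, prune
      N13 x:[8,12] y:[31/3,37/3] z:[6,12] -> hit [31/3,12] leaf, test {P8@t=31/3}
    N21 x:[21,26] y:[1,19/3] z:[4,19] -> miss, prune
    N25 x:[27,29] y:[37/3,38/3] z:[11,16] -> miss, prune
    N31 x:[8,13] y:[19/3,8] z:[18,21] -> miss, prune

11 AABB tests over nodes [0, 2, 3, 8, 11, 20, 9, 13, 21, 25, 31]; 1 leaf entered; closest P8.

== RESULT ==
11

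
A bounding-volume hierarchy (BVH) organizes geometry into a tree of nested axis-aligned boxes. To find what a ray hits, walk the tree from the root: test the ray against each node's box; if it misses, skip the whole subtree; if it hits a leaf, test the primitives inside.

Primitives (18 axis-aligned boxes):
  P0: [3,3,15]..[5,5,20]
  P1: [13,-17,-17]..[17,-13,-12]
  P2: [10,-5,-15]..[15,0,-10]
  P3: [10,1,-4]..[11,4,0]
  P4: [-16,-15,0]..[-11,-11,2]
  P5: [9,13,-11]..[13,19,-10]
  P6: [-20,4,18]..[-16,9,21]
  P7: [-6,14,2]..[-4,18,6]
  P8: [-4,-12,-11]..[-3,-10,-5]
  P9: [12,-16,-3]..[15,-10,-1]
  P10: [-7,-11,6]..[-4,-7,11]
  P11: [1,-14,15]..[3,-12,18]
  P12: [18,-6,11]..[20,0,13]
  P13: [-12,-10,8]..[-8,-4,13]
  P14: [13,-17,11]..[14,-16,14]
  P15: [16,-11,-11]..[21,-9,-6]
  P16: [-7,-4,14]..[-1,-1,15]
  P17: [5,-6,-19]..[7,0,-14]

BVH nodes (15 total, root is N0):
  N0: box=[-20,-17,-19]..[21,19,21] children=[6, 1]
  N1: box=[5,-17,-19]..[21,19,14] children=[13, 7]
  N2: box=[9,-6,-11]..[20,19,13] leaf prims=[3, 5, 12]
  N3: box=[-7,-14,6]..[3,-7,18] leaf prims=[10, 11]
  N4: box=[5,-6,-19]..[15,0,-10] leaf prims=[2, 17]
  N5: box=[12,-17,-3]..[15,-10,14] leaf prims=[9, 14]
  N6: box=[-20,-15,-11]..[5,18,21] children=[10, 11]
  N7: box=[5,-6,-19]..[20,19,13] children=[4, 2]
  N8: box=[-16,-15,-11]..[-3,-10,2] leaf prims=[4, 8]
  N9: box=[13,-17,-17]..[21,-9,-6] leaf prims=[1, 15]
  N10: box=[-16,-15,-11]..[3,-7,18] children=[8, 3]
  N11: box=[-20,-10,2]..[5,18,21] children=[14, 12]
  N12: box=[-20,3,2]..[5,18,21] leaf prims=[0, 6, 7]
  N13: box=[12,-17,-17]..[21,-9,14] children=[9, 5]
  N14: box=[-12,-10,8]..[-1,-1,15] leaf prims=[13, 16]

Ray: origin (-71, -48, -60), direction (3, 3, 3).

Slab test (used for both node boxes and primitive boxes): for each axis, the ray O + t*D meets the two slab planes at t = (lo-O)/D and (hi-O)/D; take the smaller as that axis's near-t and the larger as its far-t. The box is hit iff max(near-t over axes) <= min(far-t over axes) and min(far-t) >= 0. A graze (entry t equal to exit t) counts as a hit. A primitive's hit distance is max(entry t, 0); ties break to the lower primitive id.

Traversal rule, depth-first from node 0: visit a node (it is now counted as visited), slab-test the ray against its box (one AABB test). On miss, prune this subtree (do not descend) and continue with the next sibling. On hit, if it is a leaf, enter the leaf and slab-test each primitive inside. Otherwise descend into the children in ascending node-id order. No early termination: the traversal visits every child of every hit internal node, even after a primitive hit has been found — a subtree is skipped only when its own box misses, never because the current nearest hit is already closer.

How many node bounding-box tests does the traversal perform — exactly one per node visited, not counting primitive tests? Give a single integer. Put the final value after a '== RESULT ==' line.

Trace the traversal:
N0 x:[17,92/3] y:[31/3,67/3] z:[41/3,27] -> hit [17,67/3], descend [1, 6]
  N1 x:[76/3,92/3] y:[31/3,67/3] z:[41/3,74/3] -> miss, prune
  N6 x:[17,76/3] y:[11,22] z:[49/3,27] -> hit [17,22], descend [10, 11]
    N10 x:[55/3,74/3] y:[11,41/3] z:[49/3,26] -> miss, prune
    N11 x:[17,76/3] y:[38/3,22] z:[62/3,27] -> hit [62/3,22], descend [12, 14]
      N12 x:[17,76/3] y:[17,22] z:[62/3,27] -> hit [62/3,22] leaf, test {P0(miss), P6(miss), P7@t=65/3}
      N14 x:[59/3,70/3] y:[38/3,47/3] z:[68/3,25] -> miss, prune

7 AABB tests over nodes [0, 1, 6, 10, 11, 12, 14]; 1 leaf entered; closest P7.

== RESULT ==
7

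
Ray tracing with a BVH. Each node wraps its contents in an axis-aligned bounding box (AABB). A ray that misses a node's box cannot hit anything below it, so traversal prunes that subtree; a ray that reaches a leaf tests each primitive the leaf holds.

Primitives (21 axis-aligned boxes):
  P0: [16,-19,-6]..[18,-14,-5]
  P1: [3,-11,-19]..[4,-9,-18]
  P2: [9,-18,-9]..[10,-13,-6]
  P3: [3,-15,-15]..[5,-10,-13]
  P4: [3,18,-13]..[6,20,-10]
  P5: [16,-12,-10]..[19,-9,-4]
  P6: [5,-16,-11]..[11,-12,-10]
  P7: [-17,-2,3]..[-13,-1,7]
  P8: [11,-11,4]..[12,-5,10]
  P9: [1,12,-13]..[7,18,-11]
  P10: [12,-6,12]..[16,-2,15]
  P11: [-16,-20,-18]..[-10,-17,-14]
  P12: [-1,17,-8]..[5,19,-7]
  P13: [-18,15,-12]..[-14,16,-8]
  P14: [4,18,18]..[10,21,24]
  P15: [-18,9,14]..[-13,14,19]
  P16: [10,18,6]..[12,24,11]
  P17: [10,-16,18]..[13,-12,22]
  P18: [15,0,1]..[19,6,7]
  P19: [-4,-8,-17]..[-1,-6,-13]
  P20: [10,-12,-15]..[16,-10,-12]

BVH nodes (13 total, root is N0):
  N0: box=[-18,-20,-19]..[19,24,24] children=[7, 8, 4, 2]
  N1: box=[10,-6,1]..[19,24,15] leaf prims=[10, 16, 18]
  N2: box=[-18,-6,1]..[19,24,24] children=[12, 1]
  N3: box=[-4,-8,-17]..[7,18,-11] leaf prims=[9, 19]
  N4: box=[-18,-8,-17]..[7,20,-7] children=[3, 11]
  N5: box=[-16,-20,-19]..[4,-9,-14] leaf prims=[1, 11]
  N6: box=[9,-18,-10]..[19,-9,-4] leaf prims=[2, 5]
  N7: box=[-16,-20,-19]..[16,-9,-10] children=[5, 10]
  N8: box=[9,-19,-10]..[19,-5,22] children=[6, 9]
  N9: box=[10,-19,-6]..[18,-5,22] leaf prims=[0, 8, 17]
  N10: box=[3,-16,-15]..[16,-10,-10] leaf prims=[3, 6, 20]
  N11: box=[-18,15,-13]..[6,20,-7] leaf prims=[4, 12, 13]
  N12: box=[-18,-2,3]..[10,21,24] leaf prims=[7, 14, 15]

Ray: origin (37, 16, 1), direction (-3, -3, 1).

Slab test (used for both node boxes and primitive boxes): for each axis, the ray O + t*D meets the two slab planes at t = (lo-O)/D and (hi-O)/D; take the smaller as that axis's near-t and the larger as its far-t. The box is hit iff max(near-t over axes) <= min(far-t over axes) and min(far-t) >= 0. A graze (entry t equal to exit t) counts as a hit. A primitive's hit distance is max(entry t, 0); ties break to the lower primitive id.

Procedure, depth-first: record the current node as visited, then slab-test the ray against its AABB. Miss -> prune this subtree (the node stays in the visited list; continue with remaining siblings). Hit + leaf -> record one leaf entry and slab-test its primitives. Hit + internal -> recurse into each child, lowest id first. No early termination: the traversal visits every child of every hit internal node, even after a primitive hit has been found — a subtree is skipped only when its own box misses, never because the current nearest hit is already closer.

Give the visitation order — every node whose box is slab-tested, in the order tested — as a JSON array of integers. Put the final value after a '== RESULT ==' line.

Traverse from the root:
N0 x:[6,55/3] y:[-8/3,12] z:[-20,23] -> hit [6,12], descend [2, 4, 7, 8]
  N2 x:[6,55/3] y:[-8/3,22/3] z:[0,23] -> hit [6,22/3], descend [1, 12]
    N1 x:[6,9] y:[-8/3,22/3] z:[0,14] -> hit [6,22/3] leaf, test {P10(miss), P16(miss), P18(miss)}
    N12 x:[9,55/3] y:[-5/3,6] z:[2,23] -> miss, prune
  N4 x:[10,55/3] y:[-4/3,8] z:[-18,-8] -> miss, prune
  N7 x:[7,53/3] y:[25/3,12] z:[-20,-11] -> miss, prune
  N8 x:[6,28/3] y:[7,35/3] z:[-11,21] -> hit [7,28/3], descend [6, 9]
    N6 x:[6,28/3] y:[25/3,34/3] z:[-11,-5] -> miss, prune
    N9 x:[19/3,9] y:[7,35/3] z:[-7,21] -> hit [7,9] leaf, test {P0(miss), P8@t=25/3, P17(miss)}

Summary -> nodes [0, 2, 1, 12, 4, 7, 8, 6, 9]; box-tests=9; leaf-entries=2; first=P8

== RESULT ==
[0, 2, 1, 12, 4, 7, 8, 6, 9]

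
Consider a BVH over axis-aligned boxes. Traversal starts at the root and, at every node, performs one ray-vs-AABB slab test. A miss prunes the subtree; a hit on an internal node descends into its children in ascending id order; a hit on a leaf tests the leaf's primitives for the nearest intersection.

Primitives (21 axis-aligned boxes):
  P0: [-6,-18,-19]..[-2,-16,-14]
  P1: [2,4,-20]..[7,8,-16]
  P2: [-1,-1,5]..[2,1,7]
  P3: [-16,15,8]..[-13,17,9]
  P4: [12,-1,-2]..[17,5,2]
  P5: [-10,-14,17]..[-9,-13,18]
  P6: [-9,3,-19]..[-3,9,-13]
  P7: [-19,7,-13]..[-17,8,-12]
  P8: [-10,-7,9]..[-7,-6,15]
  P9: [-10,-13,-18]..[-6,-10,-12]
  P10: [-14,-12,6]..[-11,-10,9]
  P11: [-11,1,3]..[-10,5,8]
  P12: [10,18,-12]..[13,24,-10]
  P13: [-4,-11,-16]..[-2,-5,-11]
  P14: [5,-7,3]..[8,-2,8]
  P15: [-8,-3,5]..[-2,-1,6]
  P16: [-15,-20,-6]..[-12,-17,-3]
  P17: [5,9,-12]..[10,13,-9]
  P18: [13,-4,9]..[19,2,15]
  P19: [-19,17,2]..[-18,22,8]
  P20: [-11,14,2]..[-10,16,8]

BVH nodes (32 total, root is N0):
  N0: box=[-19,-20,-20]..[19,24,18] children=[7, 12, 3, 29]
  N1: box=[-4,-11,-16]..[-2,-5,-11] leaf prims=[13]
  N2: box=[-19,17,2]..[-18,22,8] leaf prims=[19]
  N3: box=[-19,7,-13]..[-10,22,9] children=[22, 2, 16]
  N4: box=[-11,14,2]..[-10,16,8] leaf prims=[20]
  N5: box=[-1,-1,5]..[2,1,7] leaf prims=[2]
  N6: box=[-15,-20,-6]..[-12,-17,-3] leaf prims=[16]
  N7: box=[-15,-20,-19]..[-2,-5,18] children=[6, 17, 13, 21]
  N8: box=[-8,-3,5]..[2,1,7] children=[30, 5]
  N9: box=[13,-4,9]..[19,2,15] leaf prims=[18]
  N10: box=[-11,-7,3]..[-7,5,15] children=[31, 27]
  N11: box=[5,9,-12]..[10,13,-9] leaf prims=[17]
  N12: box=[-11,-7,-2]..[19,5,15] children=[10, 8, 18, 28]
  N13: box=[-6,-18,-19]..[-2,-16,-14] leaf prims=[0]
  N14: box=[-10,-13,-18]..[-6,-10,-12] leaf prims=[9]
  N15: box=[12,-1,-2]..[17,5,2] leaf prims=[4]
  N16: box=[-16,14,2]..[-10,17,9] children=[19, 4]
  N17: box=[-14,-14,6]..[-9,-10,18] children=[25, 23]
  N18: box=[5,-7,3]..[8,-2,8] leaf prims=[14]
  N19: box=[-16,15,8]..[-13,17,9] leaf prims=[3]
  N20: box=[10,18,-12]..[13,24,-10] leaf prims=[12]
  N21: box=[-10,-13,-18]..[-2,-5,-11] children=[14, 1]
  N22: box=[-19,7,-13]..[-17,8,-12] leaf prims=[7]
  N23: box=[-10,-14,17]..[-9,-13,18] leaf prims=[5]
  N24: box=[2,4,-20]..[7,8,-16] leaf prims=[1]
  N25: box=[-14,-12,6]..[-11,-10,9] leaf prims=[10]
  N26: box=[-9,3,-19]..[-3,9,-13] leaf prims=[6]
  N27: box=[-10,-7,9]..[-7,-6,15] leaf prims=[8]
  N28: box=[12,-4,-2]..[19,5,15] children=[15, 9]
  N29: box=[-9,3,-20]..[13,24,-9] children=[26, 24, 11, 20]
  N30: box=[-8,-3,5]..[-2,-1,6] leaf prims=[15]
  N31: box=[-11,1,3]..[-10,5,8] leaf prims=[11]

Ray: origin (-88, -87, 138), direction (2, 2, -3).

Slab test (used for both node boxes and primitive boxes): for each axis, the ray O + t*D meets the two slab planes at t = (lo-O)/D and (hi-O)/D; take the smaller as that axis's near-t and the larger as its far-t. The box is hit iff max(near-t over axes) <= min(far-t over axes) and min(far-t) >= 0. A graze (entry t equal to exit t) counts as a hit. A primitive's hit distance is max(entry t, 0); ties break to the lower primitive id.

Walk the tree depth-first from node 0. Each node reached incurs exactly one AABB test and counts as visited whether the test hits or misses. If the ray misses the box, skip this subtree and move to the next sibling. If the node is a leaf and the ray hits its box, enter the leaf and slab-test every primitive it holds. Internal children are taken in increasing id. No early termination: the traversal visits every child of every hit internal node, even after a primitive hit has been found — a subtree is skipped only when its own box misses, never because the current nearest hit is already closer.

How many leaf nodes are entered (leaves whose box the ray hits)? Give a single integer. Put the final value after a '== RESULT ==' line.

Traverse from the root:
N0 x:[69/2,107/2] y:[67/2,111/2] z:[40,158/3] -> hit [40,158/3], descend [3, 7, 12, 29]
  N3 x:[69/2,39] y:[47,109/2] z:[43,151/3] -> miss, prune
  N7 x:[73/2,43] y:[67/2,41] z:[40,157/3] -> hit [40,41], descend [6, 13, 17, 21]
    N6 x:[73/2,38] y:[67/2,35] z:[47,48] -> miss, prune
    N13 x:[41,43] y:[69/2,71/2] z:[152/3,157/3] -> miss, prune
    N17 x:[37,79/2] y:[73/2,77/2] z:[40,44] -> miss, prune
    N21 x:[39,43] y:[37,41] z:[149/3,52] -> miss, prune
  N12 x:[77/2,107/2] y:[40,46] z:[41,140/3] -> hit [41,46], descend [8, 10, 18, 28]
    N8 x:[40,45] y:[42,44] z:[131/3,133/3] -> hit [131/3,44], descend [5, 30]
      N5 x:[87/2,45] y:[43,44] z:[131/3,133/3] -> hit [131/3,44] leaf, test {P2@t=131/3}
      N30 x:[40,43] y:[42,43] z:[44,133/3] -> miss, prune
    N10 x:[77/2,81/2] y:[40,46] z:[41,45] -> miss, prune
    N18 x:[93/2,48] y:[40,85/2] z:[130/3,45] -> miss, prune
    N28 x:[50,107/2] y:[83/2,46] z:[41,140/3] -> miss, prune
  N29 x:[79/2,101/2] y:[45,111/2] z:[49,158/3] -> hit [49,101/2], descend [11, 20, 24, 26]
    N11 x:[93/2,49] y:[48,50] z:[49,50] -> hit [49,49] leaf, test {P17@t=49}
    N20 x:[49,101/2] y:[105/2,111/2] z:[148/3,50] -> miss, prune
    N24 x:[45,95/2] y:[91/2,95/2] z:[154/3,158/3] -> miss, prune
    N26 x:[79/2,85/2] y:[45,48] z:[151/3,157/3] -> miss, prune

Visited [0, 3, 7, 6, 13, 17, 21, 12, 8, 5, 30, 10, 18, 28, 29, 11, 20, 24, 26]. Tests: 19 box, 2 leaf. Nearest: P2.

== RESULT ==
2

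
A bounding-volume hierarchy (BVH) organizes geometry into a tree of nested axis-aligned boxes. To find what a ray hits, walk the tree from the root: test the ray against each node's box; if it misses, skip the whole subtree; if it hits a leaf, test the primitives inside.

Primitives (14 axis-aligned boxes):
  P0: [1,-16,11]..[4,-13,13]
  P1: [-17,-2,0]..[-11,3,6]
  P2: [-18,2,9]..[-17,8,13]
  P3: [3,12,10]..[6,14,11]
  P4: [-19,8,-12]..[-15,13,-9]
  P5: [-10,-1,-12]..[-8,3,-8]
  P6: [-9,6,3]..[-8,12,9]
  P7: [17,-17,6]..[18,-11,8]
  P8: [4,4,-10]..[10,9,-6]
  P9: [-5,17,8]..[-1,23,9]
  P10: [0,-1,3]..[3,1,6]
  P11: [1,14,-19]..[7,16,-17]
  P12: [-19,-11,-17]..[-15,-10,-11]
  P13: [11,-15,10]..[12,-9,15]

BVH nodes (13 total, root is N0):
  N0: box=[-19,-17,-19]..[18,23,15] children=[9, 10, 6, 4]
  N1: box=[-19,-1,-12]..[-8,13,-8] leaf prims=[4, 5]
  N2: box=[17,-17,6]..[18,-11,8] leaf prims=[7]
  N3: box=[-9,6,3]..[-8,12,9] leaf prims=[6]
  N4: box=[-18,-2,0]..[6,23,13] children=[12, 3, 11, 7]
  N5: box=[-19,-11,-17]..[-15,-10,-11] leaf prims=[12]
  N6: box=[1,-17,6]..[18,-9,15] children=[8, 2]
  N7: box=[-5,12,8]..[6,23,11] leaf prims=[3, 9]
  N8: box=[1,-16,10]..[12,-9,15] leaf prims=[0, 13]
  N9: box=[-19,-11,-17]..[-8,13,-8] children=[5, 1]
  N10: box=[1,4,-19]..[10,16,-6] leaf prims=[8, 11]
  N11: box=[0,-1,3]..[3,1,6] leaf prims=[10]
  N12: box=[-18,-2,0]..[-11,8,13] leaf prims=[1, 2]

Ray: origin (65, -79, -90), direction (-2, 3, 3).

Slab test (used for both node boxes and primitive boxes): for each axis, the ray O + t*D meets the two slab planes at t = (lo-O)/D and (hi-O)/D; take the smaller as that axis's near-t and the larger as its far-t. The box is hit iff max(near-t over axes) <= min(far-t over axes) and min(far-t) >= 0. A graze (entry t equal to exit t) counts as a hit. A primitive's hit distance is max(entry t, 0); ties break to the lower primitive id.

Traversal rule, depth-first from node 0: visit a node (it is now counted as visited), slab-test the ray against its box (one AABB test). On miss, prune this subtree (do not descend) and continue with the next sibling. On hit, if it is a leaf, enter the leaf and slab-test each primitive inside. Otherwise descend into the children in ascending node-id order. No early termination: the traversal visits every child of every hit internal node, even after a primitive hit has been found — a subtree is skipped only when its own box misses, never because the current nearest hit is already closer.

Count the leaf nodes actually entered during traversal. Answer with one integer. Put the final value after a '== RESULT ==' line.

Walk:
N0 x:[47/2,42] y:[62/3,34] z:[71/3,35] -> hit [71/3,34], descend [4, 6, 9, 10]
  N4 x:[59/2,83/2] y:[77/3,34] z:[30,103/3] -> hit [30,34], descend [3, 7, 11, 12]
    N3 x:[73/2,37] y:[85/3,91/3] z:[31,33] -> miss, prune
    N7 x:[59/2,35] y:[91/3,34] z:[98/3,101/3] -> hit [98/3,101/3] leaf, test {P3(miss), P9@t=33}
    N11 x:[31,65/2] y:[26,80/3] z:[31,32] -> miss, prune
    N12 x:[38,83/2] y:[77/3,29] z:[30,103/3] -> miss, prune
  N6 x:[47/2,32] y:[62/3,70/3] z:[32,35] -> miss, prune
  N9 x:[73/2,42] y:[68/3,92/3] z:[73/3,82/3] -> miss, prune
  N10 x:[55/2,32] y:[83/3,95/3] z:[71/3,28] -> hit [83/3,28] leaf, test {P8@t=83/3, P11(miss)}

Summary -> nodes [0, 4, 3, 7, 11, 12, 6, 9, 10]; box-tests=9; leaf-entries=2; first=P8

== RESULT ==
2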